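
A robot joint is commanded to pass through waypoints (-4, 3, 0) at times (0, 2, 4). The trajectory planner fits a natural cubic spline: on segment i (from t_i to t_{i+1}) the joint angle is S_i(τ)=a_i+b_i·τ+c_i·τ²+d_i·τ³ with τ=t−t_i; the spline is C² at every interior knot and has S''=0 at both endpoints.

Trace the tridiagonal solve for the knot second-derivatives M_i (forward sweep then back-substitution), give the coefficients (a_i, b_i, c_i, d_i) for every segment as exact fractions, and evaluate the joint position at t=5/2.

Δ: Δ0=7/2, Δ1=-3/2
row 1: diag=8, rhs=-30; c'=1/4, d'=-15/4
back: M1=-15/4
M: M0=0, M1=-15/4, M2=0
seg 0: a=-4, c=M0/2=0, d=(M1−M0)/(6·2)=-5/16, b=Δ0−h0·(2M0+M1)/6=19/4
seg 1: a=3, c=M1/2=-15/8, d=(M2−M1)/(6·2)=5/16, b=Δ1−h1·(2M1+M2)/6=1
t_q=5/2 → seg 1, τ=1/2; S=3+1·τ+-15/8·τ²+5/16·τ³=393/128

  seg 0: a=-4 b=19/4 c=0 d=-5/16
  seg 1: a=3 b=1 c=-15/8 d=5/16
S(5/2) = 393/128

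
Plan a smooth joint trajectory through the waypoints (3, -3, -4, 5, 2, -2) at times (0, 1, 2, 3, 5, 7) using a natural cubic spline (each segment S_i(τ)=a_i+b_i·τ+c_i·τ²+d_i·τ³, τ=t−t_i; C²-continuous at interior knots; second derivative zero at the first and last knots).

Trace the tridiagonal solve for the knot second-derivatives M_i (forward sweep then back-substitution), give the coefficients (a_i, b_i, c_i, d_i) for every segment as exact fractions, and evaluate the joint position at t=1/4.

  seg 0: a=3 b=-4085/628 c=0 d=317/628
  seg 1: a=-3 b=-1567/314 c=951/628 d=1555/628
  seg 2: a=-4 b=3433/628 c=1404/157 d=-3397/628
  seg 3: a=5 b=2237/314 c=-4575/628 d=1867/1256
  seg 4: a=2 b=-656/157 c=513/314 d=-171/628
S(1/4) = 55533/40192

Δ: Δ0=-6, Δ1=-1, Δ2=9, Δ3=-3/2, Δ4=-2
row 1: diag=4, rhs=30; c'=1/4, d'=15/2
row 2: denom=4−1·1/4=15/4; d'=(60−1·15/2)/(15/4)=14
row 3: denom=6−1·4/15=86/15; d'=(-63−1·14)/(86/15)=-1155/86
row 4: denom=8−2·15/43=314/43; d'=(-3−2·-1155/86)/(314/43)=513/157
back: M4=513/157
back: M3=-1155/86−15/43·513/157=-4575/314
back: M2=14−4/15·-4575/314=2808/157
back: M1=15/2−1/4·2808/157=951/314
M: M0=0, M1=951/314, M2=2808/157, M3=-4575/314, M4=513/157, M5=0
seg 0: a=3, c=M0/2=0, d=(M1−M0)/(6·1)=317/628, b=Δ0−h0·(2M0+M1)/6=-4085/628
seg 1: a=-3, c=M1/2=951/628, d=(M2−M1)/(6·1)=1555/628, b=Δ1−h1·(2M1+M2)/6=-1567/314
seg 2: a=-4, c=M2/2=1404/157, d=(M3−M2)/(6·1)=-3397/628, b=Δ2−h2·(2M2+M3)/6=3433/628
seg 3: a=5, c=M3/2=-4575/628, d=(M4−M3)/(6·2)=1867/1256, b=Δ3−h3·(2M3+M4)/6=2237/314
seg 4: a=2, c=M4/2=513/314, d=(M5−M4)/(6·2)=-171/628, b=Δ4−h4·(2M4+M5)/6=-656/157
t_q=1/4 → seg 0, τ=1/4; S=3+-4085/628·τ+0·τ²+317/628·τ³=55533/40192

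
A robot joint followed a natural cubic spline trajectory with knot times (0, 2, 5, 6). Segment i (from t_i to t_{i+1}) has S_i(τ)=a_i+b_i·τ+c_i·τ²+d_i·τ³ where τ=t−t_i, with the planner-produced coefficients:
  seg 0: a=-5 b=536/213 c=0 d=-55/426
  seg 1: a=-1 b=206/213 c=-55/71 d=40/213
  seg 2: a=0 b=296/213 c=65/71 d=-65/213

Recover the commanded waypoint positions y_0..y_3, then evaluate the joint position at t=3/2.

y_0=-5 y_1=-1 y_2=0 y_3=2
S(3/2) = -1887/1136

y_0 = S_0(0) = a_0 = -5
y_1 = S_1(0) = a_1 = -1
y_2 = S_2(0) = a_2 = 0
y_3 = S_2(1) = 2
t_q=3/2 is in segment 0 (τ=3/2); S_0(τ)=-1887/1136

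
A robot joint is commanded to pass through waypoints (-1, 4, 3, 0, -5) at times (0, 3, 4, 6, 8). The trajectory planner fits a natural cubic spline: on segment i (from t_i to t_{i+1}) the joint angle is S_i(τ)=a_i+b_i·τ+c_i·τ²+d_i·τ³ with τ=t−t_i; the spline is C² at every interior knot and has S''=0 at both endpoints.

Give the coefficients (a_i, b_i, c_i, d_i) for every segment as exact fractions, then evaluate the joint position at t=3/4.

  seg 0: a=-1 b=1379/516 c=0 d=-173/1548
  seg 1: a=4 b=-89/258 c=-173/172 d=181/516
  seg 2: a=3 b=-673/516 c=2/43 d=-149/2064
  seg 3: a=0 b=-256/129 c=-133/344 d=133/2064
S(3/4) = 10537/11008

Δ: Δ0=5/3, Δ1=-1, Δ2=-3/2, Δ3=-5/2
row 1: diag=8, rhs=-16; c'=1/8, d'=-2
row 2: denom=6−1·1/8=47/8; d'=(-3−1·-2)/(47/8)=-8/47
row 3: denom=8−2·16/47=344/47; d'=(-6−2·-8/47)/(344/47)=-133/172
back: M3=-133/172
back: M2=-8/47−16/47·-133/172=4/43
back: M1=-2−1/8·4/43=-173/86
M: M0=0, M1=-173/86, M2=4/43, M3=-133/172, M4=0
seg 0: a=-1, c=M0/2=0, d=(M1−M0)/(6·3)=-173/1548, b=Δ0−h0·(2M0+M1)/6=1379/516
seg 1: a=4, c=M1/2=-173/172, d=(M2−M1)/(6·1)=181/516, b=Δ1−h1·(2M1+M2)/6=-89/258
seg 2: a=3, c=M2/2=2/43, d=(M3−M2)/(6·2)=-149/2064, b=Δ2−h2·(2M2+M3)/6=-673/516
seg 3: a=0, c=M3/2=-133/344, d=(M4−M3)/(6·2)=133/2064, b=Δ3−h3·(2M3+M4)/6=-256/129
t_q=3/4 → seg 0, τ=3/4; S=-1+1379/516·τ+0·τ²+-173/1548·τ³=10537/11008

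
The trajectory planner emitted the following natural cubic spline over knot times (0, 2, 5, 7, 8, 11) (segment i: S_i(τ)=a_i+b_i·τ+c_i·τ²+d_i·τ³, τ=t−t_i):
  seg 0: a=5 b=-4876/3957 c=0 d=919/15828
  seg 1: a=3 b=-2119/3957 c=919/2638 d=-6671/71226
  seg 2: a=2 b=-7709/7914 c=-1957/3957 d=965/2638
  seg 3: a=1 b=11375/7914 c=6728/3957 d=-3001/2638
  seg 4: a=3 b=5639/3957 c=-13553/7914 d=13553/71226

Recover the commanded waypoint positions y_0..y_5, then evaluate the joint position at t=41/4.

y_0=5 y_1=3 y_2=2 y_3=1 y_4=3 y_5=-3
S(41/4) = -49953/168832

y_0 = S_0(0) = a_0 = 5
y_1 = S_1(0) = a_1 = 3
y_2 = S_2(0) = a_2 = 2
y_3 = S_3(0) = a_3 = 1
y_4 = S_4(0) = a_4 = 3
y_5 = S_4(3) = -3
t_q=41/4 is in segment 4 (τ=9/4); S_4(τ)=-49953/168832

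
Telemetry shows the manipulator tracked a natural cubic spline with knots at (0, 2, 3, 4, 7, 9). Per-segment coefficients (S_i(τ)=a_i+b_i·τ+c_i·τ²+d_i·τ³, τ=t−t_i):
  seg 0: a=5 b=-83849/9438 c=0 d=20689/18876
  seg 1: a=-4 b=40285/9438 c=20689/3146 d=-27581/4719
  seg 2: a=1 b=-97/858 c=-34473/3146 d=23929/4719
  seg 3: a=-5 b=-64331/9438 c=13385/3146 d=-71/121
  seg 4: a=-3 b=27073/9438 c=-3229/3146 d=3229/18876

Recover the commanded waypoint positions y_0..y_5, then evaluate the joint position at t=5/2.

y_0=5 y_1=-4 y_2=1 y_3=-5 y_4=-3 y_5=0
S(5/2) = -1498/1573

y_0 = S_0(0) = a_0 = 5
y_1 = S_1(0) = a_1 = -4
y_2 = S_2(0) = a_2 = 1
y_3 = S_3(0) = a_3 = -5
y_4 = S_4(0) = a_4 = -3
y_5 = S_4(2) = 0
t_q=5/2 is in segment 1 (τ=1/2); S_1(τ)=-1498/1573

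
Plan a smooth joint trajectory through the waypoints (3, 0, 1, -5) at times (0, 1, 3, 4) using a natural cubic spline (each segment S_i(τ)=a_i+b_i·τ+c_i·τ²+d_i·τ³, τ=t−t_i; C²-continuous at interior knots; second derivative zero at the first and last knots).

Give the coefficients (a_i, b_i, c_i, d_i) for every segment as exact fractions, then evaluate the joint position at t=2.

Δ: Δ0=-3, Δ1=1/2, Δ2=-6
row 1: diag=6, rhs=21; c'=1/3, d'=7/2
row 2: denom=6−2·1/3=16/3; d'=(-39−2·7/2)/(16/3)=-69/8
back: M2=-69/8
back: M1=7/2−1/3·-69/8=51/8
M: M0=0, M1=51/8, M2=-69/8, M3=0
seg 0: a=3, c=M0/2=0, d=(M1−M0)/(6·1)=17/16, b=Δ0−h0·(2M0+M1)/6=-65/16
seg 1: a=0, c=M1/2=51/16, d=(M2−M1)/(6·2)=-5/4, b=Δ1−h1·(2M1+M2)/6=-7/8
seg 2: a=1, c=M2/2=-69/16, d=(M3−M2)/(6·1)=23/16, b=Δ2−h2·(2M2+M3)/6=-25/8
t_q=2 → seg 1, τ=1; S=0+-7/8·τ+51/16·τ²+-5/4·τ³=17/16

  seg 0: a=3 b=-65/16 c=0 d=17/16
  seg 1: a=0 b=-7/8 c=51/16 d=-5/4
  seg 2: a=1 b=-25/8 c=-69/16 d=23/16
S(2) = 17/16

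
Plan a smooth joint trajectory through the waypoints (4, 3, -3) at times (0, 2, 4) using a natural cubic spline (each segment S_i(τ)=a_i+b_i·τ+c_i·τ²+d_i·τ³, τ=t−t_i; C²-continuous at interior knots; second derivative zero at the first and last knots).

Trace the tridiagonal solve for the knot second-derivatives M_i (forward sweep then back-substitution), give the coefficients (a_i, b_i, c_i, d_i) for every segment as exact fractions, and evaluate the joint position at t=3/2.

Δ: Δ0=-1/2, Δ1=-3
row 1: diag=8, rhs=-15; c'=1/4, d'=-15/8
back: M1=-15/8
M: M0=0, M1=-15/8, M2=0
seg 0: a=4, c=M0/2=0, d=(M1−M0)/(6·2)=-5/32, b=Δ0−h0·(2M0+M1)/6=1/8
seg 1: a=3, c=M1/2=-15/16, d=(M2−M1)/(6·2)=5/32, b=Δ1−h1·(2M1+M2)/6=-7/4
t_q=3/2 → seg 0, τ=3/2; S=4+1/8·τ+0·τ²+-5/32·τ³=937/256

  seg 0: a=4 b=1/8 c=0 d=-5/32
  seg 1: a=3 b=-7/4 c=-15/16 d=5/32
S(3/2) = 937/256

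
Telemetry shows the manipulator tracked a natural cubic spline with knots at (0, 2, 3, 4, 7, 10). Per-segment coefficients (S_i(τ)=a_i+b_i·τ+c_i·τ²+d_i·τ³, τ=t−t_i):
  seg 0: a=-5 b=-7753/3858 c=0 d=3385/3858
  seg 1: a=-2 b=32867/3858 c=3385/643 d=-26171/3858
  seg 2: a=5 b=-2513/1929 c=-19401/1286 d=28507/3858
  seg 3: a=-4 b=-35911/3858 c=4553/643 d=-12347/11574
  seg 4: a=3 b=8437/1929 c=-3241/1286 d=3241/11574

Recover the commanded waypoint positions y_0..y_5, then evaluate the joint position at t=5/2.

y_0 = S_0(0) = a_0 = -5
y_1 = S_1(0) = a_1 = -2
y_2 = S_2(0) = a_2 = 5
y_3 = S_3(0) = a_3 = -4
y_4 = S_4(0) = a_4 = 3
y_5 = S_4(3) = 1
t_q=5/2 is in segment 1 (τ=1/2); S_1(τ)=28063/10288

y_0=-5 y_1=-2 y_2=5 y_3=-4 y_4=3 y_5=1
S(5/2) = 28063/10288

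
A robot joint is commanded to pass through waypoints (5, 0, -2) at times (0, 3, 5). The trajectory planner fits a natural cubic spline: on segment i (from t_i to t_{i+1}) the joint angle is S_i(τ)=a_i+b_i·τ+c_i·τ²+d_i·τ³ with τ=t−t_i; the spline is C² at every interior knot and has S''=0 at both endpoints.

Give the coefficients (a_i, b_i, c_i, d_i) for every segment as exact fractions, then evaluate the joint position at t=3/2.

Δ: Δ0=-5/3, Δ1=-1
row 1: diag=10, rhs=4; c'=1/5, d'=2/5
back: M1=2/5
M: M0=0, M1=2/5, M2=0
seg 0: a=5, c=M0/2=0, d=(M1−M0)/(6·3)=1/45, b=Δ0−h0·(2M0+M1)/6=-28/15
seg 1: a=0, c=M1/2=1/5, d=(M2−M1)/(6·2)=-1/30, b=Δ1−h1·(2M1+M2)/6=-19/15
t_q=3/2 → seg 0, τ=3/2; S=5+-28/15·τ+0·τ²+1/45·τ³=91/40

  seg 0: a=5 b=-28/15 c=0 d=1/45
  seg 1: a=0 b=-19/15 c=1/5 d=-1/30
S(3/2) = 91/40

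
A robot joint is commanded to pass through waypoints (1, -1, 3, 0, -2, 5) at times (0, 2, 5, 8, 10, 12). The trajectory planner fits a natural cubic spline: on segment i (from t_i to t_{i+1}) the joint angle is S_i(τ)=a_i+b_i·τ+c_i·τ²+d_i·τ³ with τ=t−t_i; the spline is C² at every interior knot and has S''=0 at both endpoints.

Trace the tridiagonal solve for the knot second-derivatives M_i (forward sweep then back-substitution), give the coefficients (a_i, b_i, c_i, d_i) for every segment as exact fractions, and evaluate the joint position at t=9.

Δ: Δ0=-1, Δ1=4/3, Δ2=-1, Δ3=-1, Δ4=7/2
row 1: diag=10, rhs=14; c'=3/10, d'=7/5
row 2: denom=12−3·3/10=111/10; d'=(-14−3·7/5)/(111/10)=-182/111
row 3: denom=10−3·10/37=340/37; d'=(0−3·-182/111)/(340/37)=91/170
row 4: denom=8−2·37/170=643/85; d'=(27−2·91/170)/(643/85)=2204/643
back: M4=2204/643
back: M3=91/170−37/170·2204/643=-271/1286
back: M2=-182/111−10/37·-271/1286=-3053/1929
back: M1=7/5−3/10·-3053/1929=2411/1286
M: M0=0, M1=2411/1286, M2=-3053/1929, M3=-271/1286, M4=2204/643, M5=0
seg 0: a=1, c=M0/2=0, d=(M1−M0)/(6·2)=2411/15432, b=Δ0−h0·(2M0+M1)/6=-6269/3858
seg 1: a=-1, c=M1/2=2411/2572, d=(M2−M1)/(6·3)=-13339/69444, b=Δ1−h1·(2M1+M2)/6=482/1929
seg 2: a=3, c=M2/2=-3053/3858, d=(M3−M2)/(6·3)=5293/69444, b=Δ2−h2·(2M2+M3)/6=5309/7716
seg 3: a=0, c=M3/2=-271/2572, d=(M4−M3)/(6·2)=4679/15432, b=Δ3−h3·(2M3+M4)/6=-3862/1929
seg 4: a=-2, c=M4/2=1102/643, d=(M5−M4)/(6·2)=-551/1929, b=Δ4−h4·(2M4+M5)/6=4687/3858
t_q=9 → seg 3, τ=1; S=0+-3862/1929·τ+-271/2572·τ²+4679/15432·τ³=-9281/5144

  seg 0: a=1 b=-6269/3858 c=0 d=2411/15432
  seg 1: a=-1 b=482/1929 c=2411/2572 d=-13339/69444
  seg 2: a=3 b=5309/7716 c=-3053/3858 d=5293/69444
  seg 3: a=0 b=-3862/1929 c=-271/2572 d=4679/15432
  seg 4: a=-2 b=4687/3858 c=1102/643 d=-551/1929
S(9) = -9281/5144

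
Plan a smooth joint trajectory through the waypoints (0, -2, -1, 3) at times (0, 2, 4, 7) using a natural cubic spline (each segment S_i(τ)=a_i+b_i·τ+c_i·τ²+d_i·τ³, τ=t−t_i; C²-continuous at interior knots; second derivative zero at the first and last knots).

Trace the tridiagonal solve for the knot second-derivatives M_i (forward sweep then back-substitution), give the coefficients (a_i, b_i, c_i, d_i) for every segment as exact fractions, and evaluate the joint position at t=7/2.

  seg 0: a=0 b=-77/57 c=0 d=5/57
  seg 1: a=-2 b=-17/57 c=10/19 d=-29/456
  seg 2: a=-1 b=119/114 c=11/76 d=-11/684
S(7/2) = -1797/1216

Δ: Δ0=-1, Δ1=1/2, Δ2=4/3
row 1: diag=8, rhs=9; c'=1/4, d'=9/8
row 2: denom=10−2·1/4=19/2; d'=(5−2·9/8)/(19/2)=11/38
back: M2=11/38
back: M1=9/8−1/4·11/38=20/19
M: M0=0, M1=20/19, M2=11/38, M3=0
seg 0: a=0, c=M0/2=0, d=(M1−M0)/(6·2)=5/57, b=Δ0−h0·(2M0+M1)/6=-77/57
seg 1: a=-2, c=M1/2=10/19, d=(M2−M1)/(6·2)=-29/456, b=Δ1−h1·(2M1+M2)/6=-17/57
seg 2: a=-1, c=M2/2=11/76, d=(M3−M2)/(6·3)=-11/684, b=Δ2−h2·(2M2+M3)/6=119/114
t_q=7/2 → seg 1, τ=3/2; S=-2+-17/57·τ+10/19·τ²+-29/456·τ³=-1797/1216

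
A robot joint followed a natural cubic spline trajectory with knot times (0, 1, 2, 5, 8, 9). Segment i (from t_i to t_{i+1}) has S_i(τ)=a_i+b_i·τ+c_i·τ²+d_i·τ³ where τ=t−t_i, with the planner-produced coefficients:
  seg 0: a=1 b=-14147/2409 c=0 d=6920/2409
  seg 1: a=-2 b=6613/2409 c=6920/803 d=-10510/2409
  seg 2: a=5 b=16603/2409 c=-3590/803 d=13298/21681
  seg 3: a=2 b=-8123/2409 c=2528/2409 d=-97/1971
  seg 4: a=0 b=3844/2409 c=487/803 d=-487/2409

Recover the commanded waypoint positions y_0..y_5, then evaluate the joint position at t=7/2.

y_0 = S_0(0) = a_0 = 1
y_1 = S_1(0) = a_1 = -2
y_2 = S_2(0) = a_2 = 5
y_3 = S_3(0) = a_3 = 2
y_4 = S_4(0) = a_4 = 0
y_5 = S_4(1) = 2
t_q=7/2 is in segment 2 (τ=3/2); S_2(τ)=23605/3212

y_0=1 y_1=-2 y_2=5 y_3=2 y_4=0 y_5=2
S(7/2) = 23605/3212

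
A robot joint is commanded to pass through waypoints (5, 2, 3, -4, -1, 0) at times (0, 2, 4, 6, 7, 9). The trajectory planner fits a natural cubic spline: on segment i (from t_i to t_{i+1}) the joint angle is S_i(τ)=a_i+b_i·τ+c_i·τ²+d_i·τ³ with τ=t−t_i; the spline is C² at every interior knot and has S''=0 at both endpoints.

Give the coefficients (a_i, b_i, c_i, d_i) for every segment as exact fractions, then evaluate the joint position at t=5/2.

  seg 0: a=5 b=-2389/954 c=0 d=479/1908
  seg 1: a=2 b=485/954 c=479/318 d=-1441/1908
  seg 2: a=3 b=-2413/954 c=-481/159 d=2423/1908
  seg 3: a=-4 b=581/954 c=487/106 d=-1051/477
  seg 4: a=-1 b=3041/954 c=-641/318 d=641/1908
S(5/2) = 12905/5088

Δ: Δ0=-3/2, Δ1=1/2, Δ2=-7/2, Δ3=3, Δ4=1/2
row 1: diag=8, rhs=12; c'=1/4, d'=3/2
row 2: denom=8−2·1/4=15/2; d'=(-24−2·3/2)/(15/2)=-18/5
row 3: denom=6−2·4/15=82/15; d'=(39−2·-18/5)/(82/15)=693/82
row 4: denom=6−1·15/82=477/82; d'=(-15−1·693/82)/(477/82)=-641/159
back: M4=-641/159
back: M3=693/82−15/82·-641/159=487/53
back: M2=-18/5−4/15·487/53=-962/159
back: M1=3/2−1/4·-962/159=479/159
M: M0=0, M1=479/159, M2=-962/159, M3=487/53, M4=-641/159, M5=0
seg 0: a=5, c=M0/2=0, d=(M1−M0)/(6·2)=479/1908, b=Δ0−h0·(2M0+M1)/6=-2389/954
seg 1: a=2, c=M1/2=479/318, d=(M2−M1)/(6·2)=-1441/1908, b=Δ1−h1·(2M1+M2)/6=485/954
seg 2: a=3, c=M2/2=-481/159, d=(M3−M2)/(6·2)=2423/1908, b=Δ2−h2·(2M2+M3)/6=-2413/954
seg 3: a=-4, c=M3/2=487/106, d=(M4−M3)/(6·1)=-1051/477, b=Δ3−h3·(2M3+M4)/6=581/954
seg 4: a=-1, c=M4/2=-641/318, d=(M5−M4)/(6·2)=641/1908, b=Δ4−h4·(2M4+M5)/6=3041/954
t_q=5/2 → seg 1, τ=1/2; S=2+485/954·τ+479/318·τ²+-1441/1908·τ³=12905/5088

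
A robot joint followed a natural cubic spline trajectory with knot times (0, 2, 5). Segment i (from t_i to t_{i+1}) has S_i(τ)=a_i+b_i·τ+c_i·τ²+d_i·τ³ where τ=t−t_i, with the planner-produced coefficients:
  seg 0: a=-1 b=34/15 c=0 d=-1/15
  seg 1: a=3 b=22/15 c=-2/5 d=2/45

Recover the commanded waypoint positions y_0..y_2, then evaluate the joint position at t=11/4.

y_0=-1 y_1=3 y_2=5
S(11/4) = 623/160

y_0 = S_0(0) = a_0 = -1
y_1 = S_1(0) = a_1 = 3
y_2 = S_1(3) = 5
t_q=11/4 is in segment 1 (τ=3/4); S_1(τ)=623/160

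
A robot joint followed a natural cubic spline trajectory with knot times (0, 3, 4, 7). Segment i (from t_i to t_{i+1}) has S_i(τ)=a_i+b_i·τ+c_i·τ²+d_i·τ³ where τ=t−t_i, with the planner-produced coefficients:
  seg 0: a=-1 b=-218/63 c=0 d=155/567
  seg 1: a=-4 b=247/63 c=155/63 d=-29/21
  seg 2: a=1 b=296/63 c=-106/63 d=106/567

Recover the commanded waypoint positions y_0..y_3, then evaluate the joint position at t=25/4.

y_0 = S_0(0) = a_0 = -1
y_1 = S_1(0) = a_1 = -4
y_2 = S_2(0) = a_2 = 1
y_3 = S_2(3) = 5
t_q=25/4 is in segment 2 (τ=9/4); S_2(τ)=1161/224

y_0=-1 y_1=-4 y_2=1 y_3=5
S(25/4) = 1161/224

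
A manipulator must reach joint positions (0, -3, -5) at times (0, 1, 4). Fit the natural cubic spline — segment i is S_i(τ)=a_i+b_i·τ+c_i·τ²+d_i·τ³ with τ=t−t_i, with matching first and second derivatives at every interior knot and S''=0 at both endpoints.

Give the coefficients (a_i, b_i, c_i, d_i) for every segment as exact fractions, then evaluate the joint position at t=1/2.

  seg 0: a=0 b=-79/24 c=0 d=7/24
  seg 1: a=-3 b=-29/12 c=7/8 d=-7/72
S(1/2) = -103/64

Δ: Δ0=-3, Δ1=-2/3
row 1: diag=8, rhs=14; c'=3/8, d'=7/4
back: M1=7/4
M: M0=0, M1=7/4, M2=0
seg 0: a=0, c=M0/2=0, d=(M1−M0)/(6·1)=7/24, b=Δ0−h0·(2M0+M1)/6=-79/24
seg 1: a=-3, c=M1/2=7/8, d=(M2−M1)/(6·3)=-7/72, b=Δ1−h1·(2M1+M2)/6=-29/12
t_q=1/2 → seg 0, τ=1/2; S=0+-79/24·τ+0·τ²+7/24·τ³=-103/64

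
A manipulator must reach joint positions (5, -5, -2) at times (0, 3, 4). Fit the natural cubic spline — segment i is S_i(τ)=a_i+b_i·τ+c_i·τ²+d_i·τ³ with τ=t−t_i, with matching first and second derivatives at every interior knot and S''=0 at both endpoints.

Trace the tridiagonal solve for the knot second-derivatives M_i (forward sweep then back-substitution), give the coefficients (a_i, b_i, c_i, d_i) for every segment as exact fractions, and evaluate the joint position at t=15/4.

Δ: Δ0=-10/3, Δ1=3
row 1: diag=8, rhs=38; c'=1/8, d'=19/4
back: M1=19/4
M: M0=0, M1=19/4, M2=0
seg 0: a=5, c=M0/2=0, d=(M1−M0)/(6·3)=19/72, b=Δ0−h0·(2M0+M1)/6=-137/24
seg 1: a=-5, c=M1/2=19/8, d=(M2−M1)/(6·1)=-19/24, b=Δ1−h1·(2M1+M2)/6=17/12
t_q=15/4 → seg 1, τ=3/4; S=-5+17/12·τ+19/8·τ²+-19/24·τ³=-1503/512

  seg 0: a=5 b=-137/24 c=0 d=19/72
  seg 1: a=-5 b=17/12 c=19/8 d=-19/24
S(15/4) = -1503/512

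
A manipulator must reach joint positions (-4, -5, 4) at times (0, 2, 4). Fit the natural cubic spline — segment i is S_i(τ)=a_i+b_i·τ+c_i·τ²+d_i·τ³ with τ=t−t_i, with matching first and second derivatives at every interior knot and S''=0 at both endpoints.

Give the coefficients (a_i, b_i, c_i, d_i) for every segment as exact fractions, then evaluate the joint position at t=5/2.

Δ: Δ0=-1/2, Δ1=9/2
row 1: diag=8, rhs=30; c'=1/4, d'=15/4
back: M1=15/4
M: M0=0, M1=15/4, M2=0
seg 0: a=-4, c=M0/2=0, d=(M1−M0)/(6·2)=5/16, b=Δ0−h0·(2M0+M1)/6=-7/4
seg 1: a=-5, c=M1/2=15/8, d=(M2−M1)/(6·2)=-5/16, b=Δ1−h1·(2M1+M2)/6=2
t_q=5/2 → seg 1, τ=1/2; S=-5+2·τ+15/8·τ²+-5/16·τ³=-457/128

  seg 0: a=-4 b=-7/4 c=0 d=5/16
  seg 1: a=-5 b=2 c=15/8 d=-5/16
S(5/2) = -457/128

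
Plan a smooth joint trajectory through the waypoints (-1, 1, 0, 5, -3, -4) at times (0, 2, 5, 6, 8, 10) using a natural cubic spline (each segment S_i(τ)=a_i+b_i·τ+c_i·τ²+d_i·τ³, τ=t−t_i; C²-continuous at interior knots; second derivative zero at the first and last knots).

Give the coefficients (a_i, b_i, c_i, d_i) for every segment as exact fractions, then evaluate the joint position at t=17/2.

Δ: Δ0=1, Δ1=-1/3, Δ2=5, Δ3=-4, Δ4=-1/2
row 1: diag=10, rhs=-8; c'=3/10, d'=-4/5
row 2: denom=8−3·3/10=71/10; d'=(32−3·-4/5)/(71/10)=344/71
row 3: denom=6−1·10/71=416/71; d'=(-54−1·344/71)/(416/71)=-2089/208
row 4: denom=8−2·71/208=761/104; d'=(21−2·-2089/208)/(761/104)=4273/761
back: M4=4273/761
back: M3=-2089/208−71/208·4273/761=-18203/1522
back: M2=344/71−10/71·-18203/1522=4969/761
back: M1=-4/5−3/10·4969/761=-4199/1522
M: M0=0, M1=-4199/1522, M2=4969/761, M3=-18203/1522, M4=4273/761, M5=0
seg 0: a=-1, c=M0/2=0, d=(M1−M0)/(6·2)=-4199/18264, b=Δ0−h0·(2M0+M1)/6=8765/4566
seg 1: a=1, c=M1/2=-4199/3044, d=(M2−M1)/(6·3)=14137/27396, b=Δ1−h1·(2M1+M2)/6=-1916/2283
seg 2: a=0, c=M2/2=4969/1522, d=(M3−M2)/(6·1)=-28141/9132, b=Δ2−h2·(2M2+M3)/6=43987/9132
seg 3: a=5, c=M3/2=-18203/3044, d=(M4−M3)/(6·2)=26749/18264, b=Δ3−h3·(2M3+M4)/6=4798/2283
seg 4: a=-3, c=M4/2=4273/1522, d=(M5−M4)/(6·2)=-4273/9132, b=Δ4−h4·(2M4+M5)/6=-19375/4566
t_q=17/2 → seg 4, τ=1/2; S=-3+-19375/4566·τ+4273/1522·τ²+-4273/9132·τ³=-109055/24352

  seg 0: a=-1 b=8765/4566 c=0 d=-4199/18264
  seg 1: a=1 b=-1916/2283 c=-4199/3044 d=14137/27396
  seg 2: a=0 b=43987/9132 c=4969/1522 d=-28141/9132
  seg 3: a=5 b=4798/2283 c=-18203/3044 d=26749/18264
  seg 4: a=-3 b=-19375/4566 c=4273/1522 d=-4273/9132
S(17/2) = -109055/24352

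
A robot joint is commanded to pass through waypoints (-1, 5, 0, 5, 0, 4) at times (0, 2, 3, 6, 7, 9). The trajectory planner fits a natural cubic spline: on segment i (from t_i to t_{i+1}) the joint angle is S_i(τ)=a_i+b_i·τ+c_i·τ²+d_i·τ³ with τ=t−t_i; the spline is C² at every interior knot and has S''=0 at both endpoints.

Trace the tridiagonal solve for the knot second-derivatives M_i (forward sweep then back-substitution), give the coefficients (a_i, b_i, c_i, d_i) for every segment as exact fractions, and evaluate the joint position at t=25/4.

Δ: Δ0=3, Δ1=-5, Δ2=5/3, Δ3=-5, Δ4=2
row 1: diag=6, rhs=-48; c'=1/6, d'=-8
row 2: denom=8−1·1/6=47/6; d'=(40−1·-8)/(47/6)=288/47
row 3: denom=8−3·18/47=322/47; d'=(-40−3·288/47)/(322/47)=-196/23
row 4: denom=6−1·47/322=1885/322; d'=(42−1·-196/23)/(1885/322)=16268/1885
back: M4=16268/1885
back: M3=-196/23−47/322·16268/1885=-18438/1885
back: M2=288/47−18/47·-18438/1885=18612/1885
back: M1=-8−1/6·18612/1885=-18182/1885
M: M0=0, M1=-18182/1885, M2=18612/1885, M3=-18438/1885, M4=16268/1885, M5=0
seg 0: a=-1, c=M0/2=0, d=(M1−M0)/(6·2)=-9091/11310, b=Δ0−h0·(2M0+M1)/6=35147/5655
seg 1: a=5, c=M1/2=-9091/1885, d=(M2−M1)/(6·1)=18397/5655, b=Δ1−h1·(2M1+M2)/6=-19399/5655
seg 2: a=0, c=M2/2=9306/1885, d=(M3−M2)/(6·3)=-95/87, b=Δ2−h2·(2M2+M3)/6=-18754/5655
seg 3: a=5, c=M3/2=-9219/1885, d=(M4−M3)/(6·1)=17353/5655, b=Δ3−h3·(2M3+M4)/6=-17971/5655
seg 4: a=0, c=M4/2=8134/1885, d=(M5−M4)/(6·2)=-4067/5655, b=Δ4−h4·(2M4+M5)/6=-21226/5655
t_q=25/4 → seg 3, τ=1/4; S=5+-17971/5655·τ+-9219/1885·τ²+17353/5655·τ³=476263/120640

  seg 0: a=-1 b=35147/5655 c=0 d=-9091/11310
  seg 1: a=5 b=-19399/5655 c=-9091/1885 d=18397/5655
  seg 2: a=0 b=-18754/5655 c=9306/1885 d=-95/87
  seg 3: a=5 b=-17971/5655 c=-9219/1885 d=17353/5655
  seg 4: a=0 b=-21226/5655 c=8134/1885 d=-4067/5655
S(25/4) = 476263/120640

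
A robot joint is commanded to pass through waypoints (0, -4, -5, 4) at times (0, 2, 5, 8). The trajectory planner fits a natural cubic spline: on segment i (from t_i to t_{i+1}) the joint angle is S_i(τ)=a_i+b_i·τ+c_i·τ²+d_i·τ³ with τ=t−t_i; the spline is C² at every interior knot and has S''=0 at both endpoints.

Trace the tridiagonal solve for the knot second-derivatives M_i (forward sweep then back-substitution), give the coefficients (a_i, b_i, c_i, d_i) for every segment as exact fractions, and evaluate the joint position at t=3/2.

Δ: Δ0=-2, Δ1=-1/3, Δ2=3
row 1: diag=10, rhs=10; c'=3/10, d'=1
row 2: denom=12−3·3/10=111/10; d'=(20−3·1)/(111/10)=170/111
back: M2=170/111
back: M1=1−3/10·170/111=20/37
M: M0=0, M1=20/37, M2=170/111, M3=0
seg 0: a=0, c=M0/2=0, d=(M1−M0)/(6·2)=5/111, b=Δ0−h0·(2M0+M1)/6=-242/111
seg 1: a=-4, c=M1/2=10/37, d=(M2−M1)/(6·3)=55/999, b=Δ1−h1·(2M1+M2)/6=-182/111
seg 2: a=-5, c=M2/2=85/111, d=(M3−M2)/(6·3)=-85/999, b=Δ2−h2·(2M2+M3)/6=163/111
t_q=3/2 → seg 0, τ=3/2; S=0+-242/111·τ+0·τ²+5/111·τ³=-923/296

  seg 0: a=0 b=-242/111 c=0 d=5/111
  seg 1: a=-4 b=-182/111 c=10/37 d=55/999
  seg 2: a=-5 b=163/111 c=85/111 d=-85/999
S(3/2) = -923/296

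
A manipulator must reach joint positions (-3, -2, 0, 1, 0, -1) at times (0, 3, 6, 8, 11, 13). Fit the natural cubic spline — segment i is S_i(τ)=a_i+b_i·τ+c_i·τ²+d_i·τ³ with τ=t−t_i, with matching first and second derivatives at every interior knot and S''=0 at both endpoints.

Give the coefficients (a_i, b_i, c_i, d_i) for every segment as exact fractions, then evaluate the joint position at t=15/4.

Δ: Δ0=1/3, Δ1=2/3, Δ2=1/2, Δ3=-1/3, Δ4=-1/2
row 1: diag=12, rhs=2; c'=1/4, d'=1/6
row 2: denom=10−3·1/4=37/4; d'=(-1−3·1/6)/(37/4)=-6/37
row 3: denom=10−2·8/37=354/37; d'=(-5−2·-6/37)/(354/37)=-173/354
row 4: denom=10−3·37/118=1069/118; d'=(-1−3·-173/354)/(1069/118)=55/1069
back: M4=55/1069
back: M3=-173/354−37/118·55/1069=-1619/3207
back: M2=-6/37−8/37·-1619/3207=-170/3207
back: M1=1/6−1/4·-170/3207=577/3207
M: M0=0, M1=577/3207, M2=-170/3207, M3=-1619/3207, M4=55/1069, M5=0
seg 0: a=-3, c=M0/2=0, d=(M1−M0)/(6·3)=577/57726, b=Δ0−h0·(2M0+M1)/6=1561/6414
seg 1: a=-2, c=M1/2=577/6414, d=(M2−M1)/(6·3)=-83/6414, b=Δ1−h1·(2M1+M2)/6=1646/3207
seg 2: a=0, c=M2/2=-85/3207, d=(M3−M2)/(6·2)=-161/4276, b=Δ2−h2·(2M2+M3)/6=4513/6414
seg 3: a=1, c=M3/2=-1619/6414, d=(M4−M3)/(6·3)=892/28863, b=Δ3−h3·(2M3+M4)/6=935/6414
seg 4: a=0, c=M4/2=55/2138, d=(M5−M4)/(6·2)=-55/12828, b=Δ4−h4·(2M4+M5)/6=-3427/6414
t_q=15/4 → seg 1, τ=3/4; S=-2+1646/3207·τ+577/6414·τ²+-83/6414·τ³=-214815/136832

  seg 0: a=-3 b=1561/6414 c=0 d=577/57726
  seg 1: a=-2 b=1646/3207 c=577/6414 d=-83/6414
  seg 2: a=0 b=4513/6414 c=-85/3207 d=-161/4276
  seg 3: a=1 b=935/6414 c=-1619/6414 d=892/28863
  seg 4: a=0 b=-3427/6414 c=55/2138 d=-55/12828
S(15/4) = -214815/136832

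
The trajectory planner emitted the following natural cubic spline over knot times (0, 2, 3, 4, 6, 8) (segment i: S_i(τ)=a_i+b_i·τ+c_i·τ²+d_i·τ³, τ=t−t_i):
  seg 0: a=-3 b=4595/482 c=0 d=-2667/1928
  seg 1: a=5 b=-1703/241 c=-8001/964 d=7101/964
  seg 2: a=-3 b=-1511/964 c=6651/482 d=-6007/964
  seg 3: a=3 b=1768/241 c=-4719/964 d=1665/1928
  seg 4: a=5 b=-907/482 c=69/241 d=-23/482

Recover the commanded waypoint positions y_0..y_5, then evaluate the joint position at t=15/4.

y_0 = S_0(0) = a_0 = -3
y_1 = S_1(0) = a_1 = 5
y_2 = S_2(0) = a_2 = -3
y_3 = S_3(0) = a_3 = 3
y_4 = S_4(0) = a_4 = 5
y_5 = S_4(2) = 2
t_q=15/4 is in segment 2 (τ=3/4); S_2(τ)=59067/61696

y_0=-3 y_1=5 y_2=-3 y_3=3 y_4=5 y_5=2
S(15/4) = 59067/61696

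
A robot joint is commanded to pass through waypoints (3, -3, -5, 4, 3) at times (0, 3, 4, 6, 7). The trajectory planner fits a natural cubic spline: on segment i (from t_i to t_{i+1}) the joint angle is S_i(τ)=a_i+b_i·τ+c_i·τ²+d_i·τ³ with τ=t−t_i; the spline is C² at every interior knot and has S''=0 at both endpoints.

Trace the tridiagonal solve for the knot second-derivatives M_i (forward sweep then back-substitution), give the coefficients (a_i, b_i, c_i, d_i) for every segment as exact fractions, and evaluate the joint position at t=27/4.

  seg 0: a=3 b=-7/5 c=0 d=-1/15
  seg 1: a=-3 b=-16/5 c=-3/5 d=9/5
  seg 2: a=-5 b=1 c=24/5 d=-61/40
  seg 3: a=4 b=19/10 c=-87/20 d=29/20
S(27/4) = 919/256

Δ: Δ0=-2, Δ1=-2, Δ2=9/2, Δ3=-1
row 1: diag=8, rhs=0; c'=1/8, d'=0
row 2: denom=6−1·1/8=47/8; d'=(39−1·0)/(47/8)=312/47
row 3: denom=6−2·16/47=250/47; d'=(-33−2·312/47)/(250/47)=-87/10
back: M3=-87/10
back: M2=312/47−16/47·-87/10=48/5
back: M1=0−1/8·48/5=-6/5
M: M0=0, M1=-6/5, M2=48/5, M3=-87/10, M4=0
seg 0: a=3, c=M0/2=0, d=(M1−M0)/(6·3)=-1/15, b=Δ0−h0·(2M0+M1)/6=-7/5
seg 1: a=-3, c=M1/2=-3/5, d=(M2−M1)/(6·1)=9/5, b=Δ1−h1·(2M1+M2)/6=-16/5
seg 2: a=-5, c=M2/2=24/5, d=(M3−M2)/(6·2)=-61/40, b=Δ2−h2·(2M2+M3)/6=1
seg 3: a=4, c=M3/2=-87/20, d=(M4−M3)/(6·1)=29/20, b=Δ3−h3·(2M3+M4)/6=19/10
t_q=27/4 → seg 3, τ=3/4; S=4+19/10·τ+-87/20·τ²+29/20·τ³=919/256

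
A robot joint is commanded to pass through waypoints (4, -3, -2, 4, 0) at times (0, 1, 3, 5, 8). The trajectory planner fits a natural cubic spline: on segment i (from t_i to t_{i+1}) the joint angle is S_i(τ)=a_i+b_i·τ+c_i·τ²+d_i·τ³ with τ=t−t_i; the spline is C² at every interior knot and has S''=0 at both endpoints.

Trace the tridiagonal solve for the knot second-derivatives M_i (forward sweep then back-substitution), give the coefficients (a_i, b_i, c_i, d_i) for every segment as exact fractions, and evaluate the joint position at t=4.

  seg 0: a=4 b=-197/24 c=0 d=29/24
  seg 1: a=-3 b=-55/12 c=29/8 d=-13/24
  seg 2: a=-2 b=41/12 c=3/8 d=-7/24
  seg 3: a=4 b=17/12 c=-11/8 d=11/72
S(4) = 3/2

Δ: Δ0=-7, Δ1=1/2, Δ2=3, Δ3=-4/3
row 1: diag=6, rhs=45; c'=1/3, d'=15/2
row 2: denom=8−2·1/3=22/3; d'=(15−2·15/2)/(22/3)=0
row 3: denom=10−2·3/11=104/11; d'=(-26−2·0)/(104/11)=-11/4
back: M3=-11/4
back: M2=0−3/11·-11/4=3/4
back: M1=15/2−1/3·3/4=29/4
M: M0=0, M1=29/4, M2=3/4, M3=-11/4, M4=0
seg 0: a=4, c=M0/2=0, d=(M1−M0)/(6·1)=29/24, b=Δ0−h0·(2M0+M1)/6=-197/24
seg 1: a=-3, c=M1/2=29/8, d=(M2−M1)/(6·2)=-13/24, b=Δ1−h1·(2M1+M2)/6=-55/12
seg 2: a=-2, c=M2/2=3/8, d=(M3−M2)/(6·2)=-7/24, b=Δ2−h2·(2M2+M3)/6=41/12
seg 3: a=4, c=M3/2=-11/8, d=(M4−M3)/(6·3)=11/72, b=Δ3−h3·(2M3+M4)/6=17/12
t_q=4 → seg 2, τ=1; S=-2+41/12·τ+3/8·τ²+-7/24·τ³=3/2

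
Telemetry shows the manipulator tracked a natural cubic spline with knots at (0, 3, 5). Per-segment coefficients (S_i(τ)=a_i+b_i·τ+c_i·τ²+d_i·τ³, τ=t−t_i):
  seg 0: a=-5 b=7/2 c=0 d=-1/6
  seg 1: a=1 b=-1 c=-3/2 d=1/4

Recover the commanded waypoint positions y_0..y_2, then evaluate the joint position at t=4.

y_0=-5 y_1=1 y_2=-5
S(4) = -5/4

y_0 = S_0(0) = a_0 = -5
y_1 = S_1(0) = a_1 = 1
y_2 = S_1(2) = -5
t_q=4 is in segment 1 (τ=1); S_1(τ)=-5/4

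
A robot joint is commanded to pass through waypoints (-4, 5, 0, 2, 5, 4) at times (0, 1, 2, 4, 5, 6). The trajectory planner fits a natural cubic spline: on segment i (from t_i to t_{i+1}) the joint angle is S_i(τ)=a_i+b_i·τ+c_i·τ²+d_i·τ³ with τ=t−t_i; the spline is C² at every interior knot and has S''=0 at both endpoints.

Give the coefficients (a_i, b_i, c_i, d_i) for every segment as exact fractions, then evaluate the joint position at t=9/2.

  seg 0: a=-4 b=6007/465 c=0 d=-1822/465
  seg 1: a=5 b=541/465 c=-1822/155 d=520/93
  seg 2: a=0 b=-2591/465 c=778/155 d=-13/15
  seg 3: a=2 b=1909/465 c=-28/155 d=-86/93
  seg 4: a=5 b=451/465 c=-458/155 d=458/465
S(9/2) = 2413/620

Δ: Δ0=9, Δ1=-5, Δ2=1, Δ3=3, Δ4=-1
row 1: diag=4, rhs=-84; c'=1/4, d'=-21
row 2: denom=6−1·1/4=23/4; d'=(36−1·-21)/(23/4)=228/23
row 3: denom=6−2·8/23=122/23; d'=(12−2·228/23)/(122/23)=-90/61
row 4: denom=4−1·23/122=465/122; d'=(-24−1·-90/61)/(465/122)=-916/155
back: M4=-916/155
back: M3=-90/61−23/122·-916/155=-56/155
back: M2=228/23−8/23·-56/155=1556/155
back: M1=-21−1/4·1556/155=-3644/155
M: M0=0, M1=-3644/155, M2=1556/155, M3=-56/155, M4=-916/155, M5=0
seg 0: a=-4, c=M0/2=0, d=(M1−M0)/(6·1)=-1822/465, b=Δ0−h0·(2M0+M1)/6=6007/465
seg 1: a=5, c=M1/2=-1822/155, d=(M2−M1)/(6·1)=520/93, b=Δ1−h1·(2M1+M2)/6=541/465
seg 2: a=0, c=M2/2=778/155, d=(M3−M2)/(6·2)=-13/15, b=Δ2−h2·(2M2+M3)/6=-2591/465
seg 3: a=2, c=M3/2=-28/155, d=(M4−M3)/(6·1)=-86/93, b=Δ3−h3·(2M3+M4)/6=1909/465
seg 4: a=5, c=M4/2=-458/155, d=(M5−M4)/(6·1)=458/465, b=Δ4−h4·(2M4+M5)/6=451/465
t_q=9/2 → seg 3, τ=1/2; S=2+1909/465·τ+-28/155·τ²+-86/93·τ³=2413/620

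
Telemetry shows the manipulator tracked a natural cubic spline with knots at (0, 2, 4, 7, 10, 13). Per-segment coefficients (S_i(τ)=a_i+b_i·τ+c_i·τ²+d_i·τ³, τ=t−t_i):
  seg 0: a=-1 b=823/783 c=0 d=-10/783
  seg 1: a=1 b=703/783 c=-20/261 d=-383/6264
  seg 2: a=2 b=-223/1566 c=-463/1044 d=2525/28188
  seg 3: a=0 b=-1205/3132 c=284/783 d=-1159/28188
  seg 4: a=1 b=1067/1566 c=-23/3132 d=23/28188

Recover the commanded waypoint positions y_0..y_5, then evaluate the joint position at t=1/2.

y_0=-1 y_1=1 y_2=2 y_3=0 y_4=1 y_5=3
S(1/2) = -497/1044

y_0 = S_0(0) = a_0 = -1
y_1 = S_1(0) = a_1 = 1
y_2 = S_2(0) = a_2 = 2
y_3 = S_3(0) = a_3 = 0
y_4 = S_4(0) = a_4 = 1
y_5 = S_4(3) = 3
t_q=1/2 is in segment 0 (τ=1/2); S_0(τ)=-497/1044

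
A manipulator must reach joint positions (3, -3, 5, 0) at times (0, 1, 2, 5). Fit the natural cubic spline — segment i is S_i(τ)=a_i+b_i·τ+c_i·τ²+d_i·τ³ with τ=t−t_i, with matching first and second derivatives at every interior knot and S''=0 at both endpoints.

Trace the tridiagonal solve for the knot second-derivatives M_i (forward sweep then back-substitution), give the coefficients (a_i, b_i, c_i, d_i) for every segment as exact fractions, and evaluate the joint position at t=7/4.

  seg 0: a=3 b=-923/93 c=0 d=365/93
  seg 1: a=-3 b=172/93 c=365/31 d=-523/93
  seg 2: a=5 b=793/93 c=-158/31 d=158/279
S(7/4) = 5233/1984

Δ: Δ0=-6, Δ1=8, Δ2=-5/3
row 1: diag=4, rhs=84; c'=1/4, d'=21
row 2: denom=8−1·1/4=31/4; d'=(-58−1·21)/(31/4)=-316/31
back: M2=-316/31
back: M1=21−1/4·-316/31=730/31
M: M0=0, M1=730/31, M2=-316/31, M3=0
seg 0: a=3, c=M0/2=0, d=(M1−M0)/(6·1)=365/93, b=Δ0−h0·(2M0+M1)/6=-923/93
seg 1: a=-3, c=M1/2=365/31, d=(M2−M1)/(6·1)=-523/93, b=Δ1−h1·(2M1+M2)/6=172/93
seg 2: a=5, c=M2/2=-158/31, d=(M3−M2)/(6·3)=158/279, b=Δ2−h2·(2M2+M3)/6=793/93
t_q=7/4 → seg 1, τ=3/4; S=-3+172/93·τ+365/31·τ²+-523/93·τ³=5233/1984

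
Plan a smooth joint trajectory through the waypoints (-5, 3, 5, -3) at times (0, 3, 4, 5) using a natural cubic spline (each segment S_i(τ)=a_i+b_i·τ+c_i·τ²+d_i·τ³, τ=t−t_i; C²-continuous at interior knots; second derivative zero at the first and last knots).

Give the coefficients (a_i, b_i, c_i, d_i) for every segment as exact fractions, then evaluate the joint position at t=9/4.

Δ: Δ0=8/3, Δ1=2, Δ2=-8
row 1: diag=8, rhs=-4; c'=1/8, d'=-1/2
row 2: denom=4−1·1/8=31/8; d'=(-60−1·-1/2)/(31/8)=-476/31
back: M2=-476/31
back: M1=-1/2−1/8·-476/31=44/31
M: M0=0, M1=44/31, M2=-476/31, M3=0
seg 0: a=-5, c=M0/2=0, d=(M1−M0)/(6·3)=22/279, b=Δ0−h0·(2M0+M1)/6=182/93
seg 1: a=3, c=M1/2=22/31, d=(M2−M1)/(6·1)=-260/93, b=Δ1−h1·(2M1+M2)/6=380/93
seg 2: a=5, c=M2/2=-238/31, d=(M3−M2)/(6·1)=238/93, b=Δ2−h2·(2M2+M3)/6=-268/93
t_q=9/4 → seg 0, τ=9/4; S=-5+182/93·τ+0·τ²+22/279·τ³=299/992

  seg 0: a=-5 b=182/93 c=0 d=22/279
  seg 1: a=3 b=380/93 c=22/31 d=-260/93
  seg 2: a=5 b=-268/93 c=-238/31 d=238/93
S(9/4) = 299/992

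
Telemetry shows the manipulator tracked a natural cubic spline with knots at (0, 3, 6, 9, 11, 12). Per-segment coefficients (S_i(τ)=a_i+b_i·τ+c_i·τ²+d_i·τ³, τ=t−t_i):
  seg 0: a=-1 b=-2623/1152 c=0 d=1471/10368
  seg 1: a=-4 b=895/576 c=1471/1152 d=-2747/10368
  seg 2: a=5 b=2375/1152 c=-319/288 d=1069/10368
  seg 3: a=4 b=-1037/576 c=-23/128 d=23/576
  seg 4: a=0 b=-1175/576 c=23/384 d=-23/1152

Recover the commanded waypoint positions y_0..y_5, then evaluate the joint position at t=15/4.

y_0 = S_0(0) = a_0 = -1
y_1 = S_1(0) = a_1 = -4
y_2 = S_2(0) = a_2 = 5
y_3 = S_3(0) = a_3 = 4
y_4 = S_4(0) = a_4 = 0
y_5 = S_4(1) = -2
t_q=15/4 is in segment 1 (τ=3/4); S_1(τ)=-18253/8192

y_0=-1 y_1=-4 y_2=5 y_3=4 y_4=0 y_5=-2
S(15/4) = -18253/8192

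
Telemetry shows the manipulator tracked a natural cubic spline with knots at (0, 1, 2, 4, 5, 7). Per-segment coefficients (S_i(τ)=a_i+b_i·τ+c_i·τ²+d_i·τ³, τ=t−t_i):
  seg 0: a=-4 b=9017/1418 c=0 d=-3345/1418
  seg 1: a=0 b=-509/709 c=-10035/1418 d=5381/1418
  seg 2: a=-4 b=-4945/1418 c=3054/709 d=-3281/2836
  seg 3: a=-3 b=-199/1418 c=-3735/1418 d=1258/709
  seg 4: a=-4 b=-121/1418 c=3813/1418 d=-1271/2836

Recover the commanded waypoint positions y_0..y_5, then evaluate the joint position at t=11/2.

y_0 = S_0(0) = a_0 = -4
y_1 = S_1(0) = a_1 = 0
y_2 = S_2(0) = a_2 = -4
y_3 = S_3(0) = a_3 = -3
y_4 = S_4(0) = a_4 = -4
y_5 = S_4(2) = 3
t_q=11/2 is in segment 4 (τ=1/2); S_4(τ)=-77739/22688

y_0=-4 y_1=0 y_2=-4 y_3=-3 y_4=-4 y_5=3
S(11/2) = -77739/22688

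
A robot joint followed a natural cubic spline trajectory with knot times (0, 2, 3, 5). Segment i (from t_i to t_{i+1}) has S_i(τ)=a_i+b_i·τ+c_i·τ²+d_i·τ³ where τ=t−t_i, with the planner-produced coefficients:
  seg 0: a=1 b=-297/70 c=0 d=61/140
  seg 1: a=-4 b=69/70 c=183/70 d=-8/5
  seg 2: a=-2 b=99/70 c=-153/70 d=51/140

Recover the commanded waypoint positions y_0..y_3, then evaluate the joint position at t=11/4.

y_0=1 y_1=-4 y_2=-2 y_3=-5
S(11/4) = -2761/1120

y_0 = S_0(0) = a_0 = 1
y_1 = S_1(0) = a_1 = -4
y_2 = S_2(0) = a_2 = -2
y_3 = S_2(2) = -5
t_q=11/4 is in segment 1 (τ=3/4); S_1(τ)=-2761/1120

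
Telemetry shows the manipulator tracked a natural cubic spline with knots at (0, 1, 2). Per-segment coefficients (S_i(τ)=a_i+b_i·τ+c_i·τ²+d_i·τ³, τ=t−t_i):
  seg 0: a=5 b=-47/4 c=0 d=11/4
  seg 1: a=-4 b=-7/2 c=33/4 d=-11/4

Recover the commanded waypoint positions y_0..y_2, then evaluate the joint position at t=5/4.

y_0=5 y_1=-4 y_2=-2
S(5/4) = -1127/256

y_0 = S_0(0) = a_0 = 5
y_1 = S_1(0) = a_1 = -4
y_2 = S_1(1) = -2
t_q=5/4 is in segment 1 (τ=1/4); S_1(τ)=-1127/256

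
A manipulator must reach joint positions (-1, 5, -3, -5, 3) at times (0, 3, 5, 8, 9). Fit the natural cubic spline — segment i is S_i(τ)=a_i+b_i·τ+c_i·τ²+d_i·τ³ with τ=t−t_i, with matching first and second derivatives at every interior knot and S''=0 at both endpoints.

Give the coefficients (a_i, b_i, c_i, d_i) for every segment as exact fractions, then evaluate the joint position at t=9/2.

Δ: Δ0=2, Δ1=-4, Δ2=-2/3, Δ3=8
row 1: diag=10, rhs=-36; c'=1/5, d'=-18/5
row 2: denom=10−2·1/5=48/5; d'=(20−2·-18/5)/(48/5)=17/6
row 3: denom=8−3·5/16=113/16; d'=(52−3·17/6)/(113/16)=696/113
back: M3=696/113
back: M2=17/6−5/16·696/113=308/339
back: M1=-18/5−1/5·308/339=-1282/339
M: M0=0, M1=-1282/339, M2=308/339, M3=696/113, M4=0
seg 0: a=-1, c=M0/2=0, d=(M1−M0)/(6·3)=-641/3051, b=Δ0−h0·(2M0+M1)/6=1319/339
seg 1: a=5, c=M1/2=-641/339, d=(M2−M1)/(6·2)=265/678, b=Δ1−h1·(2M1+M2)/6=-604/339
seg 2: a=-3, c=M2/2=154/339, d=(M3−M2)/(6·3)=890/3051, b=Δ2−h2·(2M2+M3)/6=-526/113
seg 3: a=-5, c=M3/2=348/113, d=(M4−M3)/(6·1)=-116/113, b=Δ3−h3·(2M3+M4)/6=672/113
t_q=9/2 → seg 1, τ=3/2; S=5+-604/339·τ+-641/339·τ²+265/678·τ³=-1099/1808

  seg 0: a=-1 b=1319/339 c=0 d=-641/3051
  seg 1: a=5 b=-604/339 c=-641/339 d=265/678
  seg 2: a=-3 b=-526/113 c=154/339 d=890/3051
  seg 3: a=-5 b=672/113 c=348/113 d=-116/113
S(9/2) = -1099/1808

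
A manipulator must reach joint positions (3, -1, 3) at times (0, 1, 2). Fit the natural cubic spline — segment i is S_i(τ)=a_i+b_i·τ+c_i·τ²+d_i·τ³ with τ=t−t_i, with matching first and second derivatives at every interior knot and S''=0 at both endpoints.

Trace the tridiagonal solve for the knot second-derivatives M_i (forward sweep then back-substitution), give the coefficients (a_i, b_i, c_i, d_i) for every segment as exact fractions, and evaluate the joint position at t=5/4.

Δ: Δ0=-4, Δ1=4
row 1: diag=4, rhs=48; c'=1/4, d'=12
back: M1=12
M: M0=0, M1=12, M2=0
seg 0: a=3, c=M0/2=0, d=(M1−M0)/(6·1)=2, b=Δ0−h0·(2M0+M1)/6=-6
seg 1: a=-1, c=M1/2=6, d=(M2−M1)/(6·1)=-2, b=Δ1−h1·(2M1+M2)/6=0
t_q=5/4 → seg 1, τ=1/4; S=-1+0·τ+6·τ²+-2·τ³=-21/32

  seg 0: a=3 b=-6 c=0 d=2
  seg 1: a=-1 b=0 c=6 d=-2
S(5/4) = -21/32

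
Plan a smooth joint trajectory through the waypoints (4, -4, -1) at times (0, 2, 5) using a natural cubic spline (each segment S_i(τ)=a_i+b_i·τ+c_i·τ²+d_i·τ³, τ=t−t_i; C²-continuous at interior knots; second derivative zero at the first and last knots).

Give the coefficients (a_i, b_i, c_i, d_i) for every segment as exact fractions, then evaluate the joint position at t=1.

Δ: Δ0=-4, Δ1=1
row 1: diag=10, rhs=30; c'=3/10, d'=3
back: M1=3
M: M0=0, M1=3, M2=0
seg 0: a=4, c=M0/2=0, d=(M1−M0)/(6·2)=1/4, b=Δ0−h0·(2M0+M1)/6=-5
seg 1: a=-4, c=M1/2=3/2, d=(M2−M1)/(6·3)=-1/6, b=Δ1−h1·(2M1+M2)/6=-2
t_q=1 → seg 0, τ=1; S=4+-5·τ+0·τ²+1/4·τ³=-3/4

  seg 0: a=4 b=-5 c=0 d=1/4
  seg 1: a=-4 b=-2 c=3/2 d=-1/6
S(1) = -3/4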